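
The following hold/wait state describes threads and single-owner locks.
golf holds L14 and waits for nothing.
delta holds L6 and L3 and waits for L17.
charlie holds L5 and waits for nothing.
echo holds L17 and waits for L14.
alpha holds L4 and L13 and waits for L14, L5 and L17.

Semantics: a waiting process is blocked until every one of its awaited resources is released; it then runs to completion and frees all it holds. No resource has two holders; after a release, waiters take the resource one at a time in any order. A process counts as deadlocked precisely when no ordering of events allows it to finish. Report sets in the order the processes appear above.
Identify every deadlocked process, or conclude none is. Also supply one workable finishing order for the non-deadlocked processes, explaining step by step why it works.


Nothing here is deadlocked.
Key observation: the wait relation is loop-free; peeling off processes with no waits unwinds the whole state.
A valid finishing order for the others: golf, echo, delta, charlie, alpha.
Verifying each step:
  run golf (it waits on nothing); releases L14
  run echo (all its waits — L14 — are resolved); releases L17
  run delta (all its waits — L17 — are resolved); releases L6 and L3
  run charlie (it waits on nothing); releases L5
  run alpha (all its waits — L14, L5 and L17 — are resolved); releases L4 and L13


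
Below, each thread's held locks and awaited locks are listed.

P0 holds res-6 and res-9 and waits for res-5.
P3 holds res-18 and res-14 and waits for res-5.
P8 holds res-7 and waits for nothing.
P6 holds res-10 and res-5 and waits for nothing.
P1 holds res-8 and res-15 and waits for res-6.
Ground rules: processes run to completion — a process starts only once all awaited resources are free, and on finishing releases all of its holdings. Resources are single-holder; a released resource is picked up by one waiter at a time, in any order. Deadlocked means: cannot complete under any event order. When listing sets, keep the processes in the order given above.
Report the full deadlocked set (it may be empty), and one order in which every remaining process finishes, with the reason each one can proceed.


No process is deadlocked.
Key observation: all waits point, directly or indirectly, at processes that can finish, so nothing is permanently blocked.
One completion order for the rest: P6, P0, P8, P1, P3.
Verifying each step:
  run P6 (it waits on nothing); releases res-10 and res-5
  run P0 (all its waits — res-5 — are resolved); releases res-6 and res-9
  run P8 (it waits on nothing); releases res-7
  run P1 (all its waits — res-6 — are resolved); releases res-8 and res-15
  run P3 (all its waits — res-5 — are resolved); releases res-18 and res-14


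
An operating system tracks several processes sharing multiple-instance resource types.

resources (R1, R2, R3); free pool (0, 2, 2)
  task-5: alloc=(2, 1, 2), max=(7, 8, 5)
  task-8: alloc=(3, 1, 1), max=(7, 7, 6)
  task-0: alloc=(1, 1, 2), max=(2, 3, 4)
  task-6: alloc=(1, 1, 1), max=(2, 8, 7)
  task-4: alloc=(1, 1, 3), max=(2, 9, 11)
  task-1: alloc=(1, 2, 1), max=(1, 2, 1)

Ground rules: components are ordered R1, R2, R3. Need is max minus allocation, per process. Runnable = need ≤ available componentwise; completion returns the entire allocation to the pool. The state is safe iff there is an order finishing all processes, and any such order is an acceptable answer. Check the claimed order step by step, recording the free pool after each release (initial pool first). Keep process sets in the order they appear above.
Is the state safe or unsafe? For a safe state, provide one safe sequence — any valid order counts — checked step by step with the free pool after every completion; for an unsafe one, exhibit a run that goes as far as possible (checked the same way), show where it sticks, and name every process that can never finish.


UNSAFE — no complete ordering exists.
Key observation: the wall is R2: completing task-1, task-0 brings the pool only to (2, 5, 5), and all the rest need more.
The run task-1, task-0 cannot be extended any further. Verifying each step:
  pool = (0, 2, 2)
  run task-1 (needs (0, 0, 0), free (0, 2, 2)); after release of (1, 2, 1) the pool is (1, 4, 3)
  run task-0 (needs (1, 2, 2), free (1, 4, 3)); after release of (1, 1, 2) the pool is (2, 5, 5)
  task-5 still needs (5, 7, 3) but only (2, 5, 5) is free — short on R1 and R2
  task-8 still needs (4, 6, 5) but only (2, 5, 5) is free — short on R1 and R2
  task-6 still needs (1, 7, 6) but only (2, 5, 5) is free — short on R2 and R3
  task-4 still needs (1, 8, 8) but only (2, 5, 5) is free — short on R2 and R3
Permanently blocked: task-5, task-8, task-6 and task-4.


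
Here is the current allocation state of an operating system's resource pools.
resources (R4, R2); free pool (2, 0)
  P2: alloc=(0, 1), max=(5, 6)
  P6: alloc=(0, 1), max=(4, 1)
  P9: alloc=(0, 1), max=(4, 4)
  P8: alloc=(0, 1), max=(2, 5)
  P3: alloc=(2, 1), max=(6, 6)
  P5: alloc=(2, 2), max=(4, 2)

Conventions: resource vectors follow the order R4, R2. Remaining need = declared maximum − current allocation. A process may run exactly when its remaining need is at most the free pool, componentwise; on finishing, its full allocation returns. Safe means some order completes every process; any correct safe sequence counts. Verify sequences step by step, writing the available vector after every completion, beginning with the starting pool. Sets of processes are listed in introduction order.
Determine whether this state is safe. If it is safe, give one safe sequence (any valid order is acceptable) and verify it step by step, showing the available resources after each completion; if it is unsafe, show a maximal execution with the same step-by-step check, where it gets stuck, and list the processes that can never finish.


SAFE, for example via the order P5, P6, P9, P8, P3, P2.
Key observation: reading the order forward, P5 is the first process whose need (2, 0) meets the free pool (2, 0) exactly on a resource it requests.
Verifying each step:
  pool = (2, 0)
  run P5 (needs (2, 0), free (2, 0)); after release of (2, 2) the pool is (4, 2)
  run P6 (needs (4, 0), free (4, 2)); after release of (0, 1) the pool is (4, 3)
  run P9 (needs (4, 3), free (4, 3)); after release of (0, 1) the pool is (4, 4)
  run P8 (needs (2, 4), free (4, 4)); after release of (0, 1) the pool is (4, 5)
  run P3 (needs (4, 5), free (4, 5)); after release of (2, 1) the pool is (6, 6)
  run P2 (needs (5, 5), free (6, 6)); after release of (0, 1) the pool is (6, 7)


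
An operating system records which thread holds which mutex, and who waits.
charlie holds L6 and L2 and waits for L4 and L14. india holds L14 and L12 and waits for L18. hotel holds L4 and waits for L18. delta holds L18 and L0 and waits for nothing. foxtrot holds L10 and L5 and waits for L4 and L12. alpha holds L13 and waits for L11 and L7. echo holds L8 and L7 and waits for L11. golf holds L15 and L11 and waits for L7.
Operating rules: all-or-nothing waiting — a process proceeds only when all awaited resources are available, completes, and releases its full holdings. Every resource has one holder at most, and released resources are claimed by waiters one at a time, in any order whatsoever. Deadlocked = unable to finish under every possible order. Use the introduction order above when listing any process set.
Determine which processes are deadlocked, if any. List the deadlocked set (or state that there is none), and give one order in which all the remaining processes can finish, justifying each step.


Deadlocked set: alpha, echo and golf.
Key observation: the knot is the closed ring of waits echo -> golf -> echo; alpha waits into the deadlock from upstream.
One completion order for the rest: delta, india, hotel, foxtrot, charlie.
Verifying each step:
  delta: no waits; runs immediately, freeing L18 and L0
  india: everything it awaited (L18) is free; runs, freeing L14 and L12
  hotel: everything it awaited (L18) is free; runs, freeing L4
  foxtrot: everything it awaited (L4 and L12) is free; runs, freeing L10 and L5
  charlie: everything it awaited (L4 and L14) is free; runs, freeing L6 and L2


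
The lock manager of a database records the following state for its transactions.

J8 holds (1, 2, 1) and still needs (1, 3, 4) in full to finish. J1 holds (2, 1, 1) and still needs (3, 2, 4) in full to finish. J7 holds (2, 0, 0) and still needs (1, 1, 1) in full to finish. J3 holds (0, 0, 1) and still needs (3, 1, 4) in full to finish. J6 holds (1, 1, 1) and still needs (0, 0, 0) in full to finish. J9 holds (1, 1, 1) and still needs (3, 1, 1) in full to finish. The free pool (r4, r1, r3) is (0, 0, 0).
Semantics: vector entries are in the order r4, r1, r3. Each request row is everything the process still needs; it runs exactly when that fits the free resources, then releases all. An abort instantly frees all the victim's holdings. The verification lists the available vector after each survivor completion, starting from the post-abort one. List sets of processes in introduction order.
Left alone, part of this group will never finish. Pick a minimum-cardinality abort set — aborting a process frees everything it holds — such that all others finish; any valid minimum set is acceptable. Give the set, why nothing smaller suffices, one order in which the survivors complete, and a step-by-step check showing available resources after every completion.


Minimum abort set: J8 and J3.
Key observation: the deadlocked J1 becomes finishable only because J8 and J3 released (1, 2, 2); it completes at step 4 below.
No one abort is enough; case by case: J8 alone leaves J1 blocked (short on r3); J1 alone leaves J8 blocked (short on r3); J7 alone leaves J8 blocked (short on r1 and r3); J3 alone leaves J8 blocked (short on r1 and r3); J6 alone leaves J8 blocked (short on r1 and r3); J9 alone leaves J8 blocked (short on r1 and r3).
Survivors finish in the order: J7, J9, J6, J1. Walking it through (pool after the aborts first):
  pool = (1, 2, 2)
  J7 needs (1, 1, 1) <= (1, 2, 2) -> finishes; pool += (2, 0, 0) = (3, 2, 2)
  J9 needs (3, 1, 1) <= (3, 2, 2) -> finishes; pool += (1, 1, 1) = (4, 3, 3)
  J6 needs (0, 0, 0) <= (4, 3, 3) -> finishes; pool += (1, 1, 1) = (5, 4, 4)
  J1 needs (3, 2, 4) <= (5, 4, 4) -> finishes; pool += (2, 1, 1) = (7, 5, 5)


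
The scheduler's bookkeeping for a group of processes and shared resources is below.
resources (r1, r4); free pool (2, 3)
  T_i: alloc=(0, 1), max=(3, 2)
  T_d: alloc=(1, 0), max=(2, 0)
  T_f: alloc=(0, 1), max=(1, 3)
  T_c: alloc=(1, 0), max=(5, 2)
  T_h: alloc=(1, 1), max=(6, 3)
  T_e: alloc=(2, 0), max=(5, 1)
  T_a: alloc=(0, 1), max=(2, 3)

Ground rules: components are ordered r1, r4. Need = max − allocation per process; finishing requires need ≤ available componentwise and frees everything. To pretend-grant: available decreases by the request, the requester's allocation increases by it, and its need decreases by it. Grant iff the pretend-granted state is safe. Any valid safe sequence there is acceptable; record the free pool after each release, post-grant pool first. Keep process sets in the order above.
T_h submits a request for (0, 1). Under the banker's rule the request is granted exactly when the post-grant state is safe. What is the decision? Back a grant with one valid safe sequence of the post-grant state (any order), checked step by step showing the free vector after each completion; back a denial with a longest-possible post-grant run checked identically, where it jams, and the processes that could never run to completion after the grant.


GRANT — the state after the grant stays safe, e.g. via T_a, T_f, T_d, T_i, T_e, T_h, T_c.
Key observation: post-grant, (2, 2) remains, and an order beginning with T_a completes everyone.
Check on the post-grant state, step by step:
  pool = (2, 2)
  T_a needs (2, 2) <= (2, 2) -> finishes; pool += (0, 1) = (2, 3)
  T_f needs (1, 2) <= (2, 3) -> finishes; pool += (0, 1) = (2, 4)
  T_d needs (1, 0) <= (2, 4) -> finishes; pool += (1, 0) = (3, 4)
  T_i needs (3, 1) <= (3, 4) -> finishes; pool += (0, 1) = (3, 5)
  T_e needs (3, 1) <= (3, 5) -> finishes; pool += (2, 0) = (5, 5)
  T_h needs (5, 1) <= (5, 5) -> finishes; pool += (1, 2) = (6, 7)
  T_c needs (4, 2) <= (6, 7) -> finishes; pool += (1, 0) = (7, 7)


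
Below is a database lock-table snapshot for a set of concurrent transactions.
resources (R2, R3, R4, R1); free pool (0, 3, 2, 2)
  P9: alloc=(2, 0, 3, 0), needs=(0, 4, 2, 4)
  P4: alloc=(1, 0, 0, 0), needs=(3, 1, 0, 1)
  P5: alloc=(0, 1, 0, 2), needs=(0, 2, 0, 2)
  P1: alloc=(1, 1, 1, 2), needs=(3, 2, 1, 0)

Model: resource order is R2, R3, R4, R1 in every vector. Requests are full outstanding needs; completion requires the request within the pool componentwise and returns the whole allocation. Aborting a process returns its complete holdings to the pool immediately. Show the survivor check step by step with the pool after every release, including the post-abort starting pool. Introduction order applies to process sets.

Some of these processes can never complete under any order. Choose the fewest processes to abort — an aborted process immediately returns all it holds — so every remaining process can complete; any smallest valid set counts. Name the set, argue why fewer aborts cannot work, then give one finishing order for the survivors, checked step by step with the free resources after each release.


The answer: abort P1.
Key observation: the returned (1, 1, 1, 2) from P1 is what brings P4 — unrunnable before, under any order — into play at step 2.
No smaller set exists: with zero aborts the deadlock remains.
Survivors finish in the order: P9, P4, P5. Check, step by step (pool after the aborts first):
  pool = (1, 4, 3, 4)
  P9: need (0, 4, 2, 4) fits (1, 4, 3, 4); releases (2, 0, 3, 0), pool now (3, 4, 6, 4)
  P4: need (3, 1, 0, 1) fits (3, 4, 6, 4); releases (1, 0, 0, 0), pool now (4, 4, 6, 4)
  P5: need (0, 2, 0, 2) fits (4, 4, 6, 4); releases (0, 1, 0, 2), pool now (4, 5, 6, 6)


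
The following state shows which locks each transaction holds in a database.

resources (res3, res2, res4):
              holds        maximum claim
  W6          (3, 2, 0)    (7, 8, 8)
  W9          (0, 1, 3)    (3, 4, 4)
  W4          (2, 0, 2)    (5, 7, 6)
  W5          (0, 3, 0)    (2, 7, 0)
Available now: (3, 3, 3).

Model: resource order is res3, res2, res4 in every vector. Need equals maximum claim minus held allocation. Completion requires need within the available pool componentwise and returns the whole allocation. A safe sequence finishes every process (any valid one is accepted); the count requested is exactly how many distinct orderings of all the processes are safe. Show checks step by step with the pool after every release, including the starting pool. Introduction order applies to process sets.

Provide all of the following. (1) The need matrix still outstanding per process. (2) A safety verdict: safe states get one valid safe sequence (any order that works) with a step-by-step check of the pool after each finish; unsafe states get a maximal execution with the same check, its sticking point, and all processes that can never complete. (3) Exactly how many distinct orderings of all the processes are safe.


(1) Need matrix, components ordered res3, res2, res4:
  W6: (4, 6, 8)
  W9: (3, 3, 1)
  W4: (3, 7, 4)
  W5: (2, 4, 0)
(2) The state is SAFE; one workable sequence: W9, W5, W4, W6.
Key observation: W9 is the earliest step where a requested resource binds exactly: need (3, 3, 1), pool (3, 3, 3) at its turn.
Step-by-step check:
  pool = (3, 3, 3)
  run W9 (needs (3, 3, 1), free (3, 3, 3)); after release of (0, 1, 3) the pool is (3, 4, 6)
  run W5 (needs (2, 4, 0), free (3, 4, 6)); after release of (0, 3, 0) the pool is (3, 7, 6)
  run W4 (needs (3, 7, 4), free (3, 7, 6)); after release of (2, 0, 2) the pool is (5, 7, 8)
  run W6 (needs (4, 6, 8), free (5, 7, 8)); after release of (3, 2, 0) the pool is (8, 9, 8)
(3) The exact count: 1 of the possible complete orderings is a safe sequence.


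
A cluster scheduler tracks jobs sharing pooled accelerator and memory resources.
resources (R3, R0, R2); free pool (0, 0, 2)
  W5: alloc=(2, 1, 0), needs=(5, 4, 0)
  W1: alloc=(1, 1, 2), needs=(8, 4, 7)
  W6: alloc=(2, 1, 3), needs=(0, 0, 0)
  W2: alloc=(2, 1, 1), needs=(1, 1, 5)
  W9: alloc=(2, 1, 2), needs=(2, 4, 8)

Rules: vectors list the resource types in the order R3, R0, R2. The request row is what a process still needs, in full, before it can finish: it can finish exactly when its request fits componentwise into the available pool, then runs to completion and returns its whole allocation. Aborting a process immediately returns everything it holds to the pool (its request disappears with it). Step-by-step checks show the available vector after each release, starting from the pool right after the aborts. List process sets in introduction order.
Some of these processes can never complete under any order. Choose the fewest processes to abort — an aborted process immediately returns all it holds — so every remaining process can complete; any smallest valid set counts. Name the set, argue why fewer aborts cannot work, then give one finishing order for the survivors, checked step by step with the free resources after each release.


Minimum abort set: W1 and W9.
Key observation: no ordering could ever have run W5 before the abort of W1 and W9; with (3, 2, 4) back in the pool it fits at step 3.
No one abort is enough; case by case: W5 alone leaves W1 blocked (short on R3, R0 and R2); W1 alone leaves W5 blocked (short on R0); W6 alone leaves W5 blocked (short on R3 and R0); W2 alone leaves W5 blocked (short on R3 and R0); W9 alone leaves W5 blocked (short on R0).
One survivor order: W6, W2, W5. Step-by-step check (post-abort pool first):
  pool = (3, 2, 6)
  W6 needs (0, 0, 0) <= (3, 2, 6) -> finishes; pool += (2, 1, 3) = (5, 3, 9)
  W2 needs (1, 1, 5) <= (5, 3, 9) -> finishes; pool += (2, 1, 1) = (7, 4, 10)
  W5 needs (5, 4, 0) <= (7, 4, 10) -> finishes; pool += (2, 1, 0) = (9, 5, 10)


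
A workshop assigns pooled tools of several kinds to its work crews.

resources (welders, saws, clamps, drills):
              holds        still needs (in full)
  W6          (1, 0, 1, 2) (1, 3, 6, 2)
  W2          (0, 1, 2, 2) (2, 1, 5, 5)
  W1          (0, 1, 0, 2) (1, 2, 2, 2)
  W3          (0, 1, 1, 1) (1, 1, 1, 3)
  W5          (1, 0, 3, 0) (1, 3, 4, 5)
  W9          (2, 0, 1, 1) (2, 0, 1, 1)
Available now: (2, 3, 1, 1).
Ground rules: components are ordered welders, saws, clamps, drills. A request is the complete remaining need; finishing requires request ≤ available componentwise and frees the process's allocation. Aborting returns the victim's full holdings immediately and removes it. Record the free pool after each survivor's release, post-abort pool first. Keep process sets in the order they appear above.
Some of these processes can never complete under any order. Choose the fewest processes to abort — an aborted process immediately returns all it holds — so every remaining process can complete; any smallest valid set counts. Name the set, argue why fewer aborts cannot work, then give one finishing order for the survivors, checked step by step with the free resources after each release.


Abort W2.
Key observation: the deadlocked W5 becomes finishable only because W2 released (0, 1, 2, 2); it completes at step 3 below.
No smaller set exists: with zero aborts the deadlock remains.
One survivor order: W1, W3, W5, W6, W9. Step-by-step check (post-abort pool first):
  pool = (2, 4, 3, 3)
  W1 needs (1, 2, 2, 2) <= (2, 4, 3, 3) -> finishes; pool += (0, 1, 0, 2) = (2, 5, 3, 5)
  W3 needs (1, 1, 1, 3) <= (2, 5, 3, 5) -> finishes; pool += (0, 1, 1, 1) = (2, 6, 4, 6)
  W5 needs (1, 3, 4, 5) <= (2, 6, 4, 6) -> finishes; pool += (1, 0, 3, 0) = (3, 6, 7, 6)
  W6 needs (1, 3, 6, 2) <= (3, 6, 7, 6) -> finishes; pool += (1, 0, 1, 2) = (4, 6, 8, 8)
  W9 needs (2, 0, 1, 1) <= (4, 6, 8, 8) -> finishes; pool += (2, 0, 1, 1) = (6, 6, 9, 9)


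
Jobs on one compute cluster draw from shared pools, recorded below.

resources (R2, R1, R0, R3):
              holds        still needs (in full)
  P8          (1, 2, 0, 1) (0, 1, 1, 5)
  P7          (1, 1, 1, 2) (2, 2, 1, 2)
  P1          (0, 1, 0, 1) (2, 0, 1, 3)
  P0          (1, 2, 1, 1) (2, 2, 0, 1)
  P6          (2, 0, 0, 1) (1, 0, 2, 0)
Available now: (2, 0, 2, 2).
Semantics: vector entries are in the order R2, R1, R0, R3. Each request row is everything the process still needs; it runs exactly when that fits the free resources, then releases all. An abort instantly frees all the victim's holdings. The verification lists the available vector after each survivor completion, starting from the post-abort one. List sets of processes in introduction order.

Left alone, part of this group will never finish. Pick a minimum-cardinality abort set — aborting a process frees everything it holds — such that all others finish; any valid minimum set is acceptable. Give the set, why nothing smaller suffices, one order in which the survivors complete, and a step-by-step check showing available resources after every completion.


Minimum abort set: P7.
Key observation: before aborting P7, P8 was permanently blocked — no order could ever run it; afterwards it completes at step 2.
No smaller set exists: with zero aborts the deadlock remains.
The survivors complete as P6, P8, P0, P1. Verifying each step (starting from the post-abort pool):
  pool = (3, 1, 3, 4)
  run P6 (needs (1, 0, 2, 0), free (3, 1, 3, 4)); after release of (2, 0, 0, 1) the pool is (5, 1, 3, 5)
  run P8 (needs (0, 1, 1, 5), free (5, 1, 3, 5)); after release of (1, 2, 0, 1) the pool is (6, 3, 3, 6)
  run P0 (needs (2, 2, 0, 1), free (6, 3, 3, 6)); after release of (1, 2, 1, 1) the pool is (7, 5, 4, 7)
  run P1 (needs (2, 0, 1, 3), free (7, 5, 4, 7)); after release of (0, 1, 0, 1) the pool is (7, 6, 4, 8)


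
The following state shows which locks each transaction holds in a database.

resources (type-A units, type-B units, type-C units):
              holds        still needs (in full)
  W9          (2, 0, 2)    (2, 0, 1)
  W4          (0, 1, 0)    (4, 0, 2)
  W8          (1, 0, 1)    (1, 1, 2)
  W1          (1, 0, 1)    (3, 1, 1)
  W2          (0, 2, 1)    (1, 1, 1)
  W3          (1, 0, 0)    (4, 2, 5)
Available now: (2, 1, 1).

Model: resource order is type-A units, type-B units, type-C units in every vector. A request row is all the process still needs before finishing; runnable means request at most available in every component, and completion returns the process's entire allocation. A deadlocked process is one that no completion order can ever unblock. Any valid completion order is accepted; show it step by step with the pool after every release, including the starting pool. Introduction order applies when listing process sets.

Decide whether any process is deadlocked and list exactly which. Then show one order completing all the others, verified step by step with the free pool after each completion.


The deadlocked set is empty.
Key observation: no deadlock: W2 fits now, and the freed resources carry the rest through.
One completion order for the rest: W2, W9, W4, W1, W8, W3. Walking it through:
  pool = (2, 1, 1)
  W2: need (1, 1, 1) fits (2, 1, 1); releases (0, 2, 1), pool now (2, 3, 2)
  W9: need (2, 0, 1) fits (2, 3, 2); releases (2, 0, 2), pool now (4, 3, 4)
  W4: need (4, 0, 2) fits (4, 3, 4); releases (0, 1, 0), pool now (4, 4, 4)
  W1: need (3, 1, 1) fits (4, 4, 4); releases (1, 0, 1), pool now (5, 4, 5)
  W8: need (1, 1, 2) fits (5, 4, 5); releases (1, 0, 1), pool now (6, 4, 6)
  W3: need (4, 2, 5) fits (6, 4, 6); releases (1, 0, 0), pool now (7, 4, 6)


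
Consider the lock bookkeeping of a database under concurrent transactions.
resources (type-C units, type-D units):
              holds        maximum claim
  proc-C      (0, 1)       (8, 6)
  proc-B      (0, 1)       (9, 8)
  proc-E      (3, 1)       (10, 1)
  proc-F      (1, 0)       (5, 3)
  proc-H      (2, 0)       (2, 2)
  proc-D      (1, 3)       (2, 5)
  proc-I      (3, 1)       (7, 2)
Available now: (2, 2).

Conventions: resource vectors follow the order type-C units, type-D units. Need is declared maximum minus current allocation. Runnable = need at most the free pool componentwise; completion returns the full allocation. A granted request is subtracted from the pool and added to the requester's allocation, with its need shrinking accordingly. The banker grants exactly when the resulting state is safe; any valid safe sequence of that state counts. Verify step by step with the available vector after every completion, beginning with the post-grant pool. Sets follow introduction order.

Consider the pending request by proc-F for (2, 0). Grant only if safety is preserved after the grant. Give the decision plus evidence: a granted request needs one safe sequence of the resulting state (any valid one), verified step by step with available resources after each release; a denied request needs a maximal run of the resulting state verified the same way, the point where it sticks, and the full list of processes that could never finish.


GRANT. The post-grant state is safe; one safe sequence: proc-H, proc-D, proc-F, proc-I, proc-C, proc-B, proc-E.
Key observation: after the grant the pool drops to (0, 2), which still lets proc-H finish first and unwind the rest.
Check on the post-grant state, step by step:
  pool = (0, 2)
  run proc-H (needs (0, 2), free (0, 2)); after release of (2, 0) the pool is (2, 2)
  run proc-D (needs (1, 2), free (2, 2)); after release of (1, 3) the pool is (3, 5)
  run proc-F (needs (2, 3), free (3, 5)); after release of (3, 0) the pool is (6, 5)
  run proc-I (needs (4, 1), free (6, 5)); after release of (3, 1) the pool is (9, 6)
  run proc-C (needs (8, 5), free (9, 6)); after release of (0, 1) the pool is (9, 7)
  run proc-B (needs (9, 7), free (9, 7)); after release of (0, 1) the pool is (9, 8)
  run proc-E (needs (7, 0), free (9, 8)); after release of (3, 1) the pool is (12, 9)


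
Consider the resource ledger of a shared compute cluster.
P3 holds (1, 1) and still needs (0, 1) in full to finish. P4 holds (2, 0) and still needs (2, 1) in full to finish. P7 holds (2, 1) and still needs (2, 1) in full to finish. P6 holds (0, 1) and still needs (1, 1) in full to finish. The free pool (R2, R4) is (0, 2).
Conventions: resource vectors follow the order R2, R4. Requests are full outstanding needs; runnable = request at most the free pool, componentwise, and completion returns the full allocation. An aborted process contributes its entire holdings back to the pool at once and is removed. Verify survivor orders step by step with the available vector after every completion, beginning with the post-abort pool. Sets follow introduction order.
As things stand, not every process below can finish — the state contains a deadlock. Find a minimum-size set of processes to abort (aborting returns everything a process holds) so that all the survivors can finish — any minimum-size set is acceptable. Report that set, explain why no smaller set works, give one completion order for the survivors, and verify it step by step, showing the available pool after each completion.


The answer: abort P4.
Key observation: no ordering could ever have run P7 before the abort of P4; with (2, 0) back in the pool it fits at step 1.
Why nothing smaller works: aborting no one leaves the state deadlocked as given.
The survivors complete as P7, P6, P3. Step-by-step check (starting from the post-abort pool):
  pool = (2, 2)
  run P7 (needs (2, 1), free (2, 2)); after release of (2, 1) the pool is (4, 3)
  run P6 (needs (1, 1), free (4, 3)); after release of (0, 1) the pool is (4, 4)
  run P3 (needs (0, 1), free (4, 4)); after release of (1, 1) the pool is (5, 5)


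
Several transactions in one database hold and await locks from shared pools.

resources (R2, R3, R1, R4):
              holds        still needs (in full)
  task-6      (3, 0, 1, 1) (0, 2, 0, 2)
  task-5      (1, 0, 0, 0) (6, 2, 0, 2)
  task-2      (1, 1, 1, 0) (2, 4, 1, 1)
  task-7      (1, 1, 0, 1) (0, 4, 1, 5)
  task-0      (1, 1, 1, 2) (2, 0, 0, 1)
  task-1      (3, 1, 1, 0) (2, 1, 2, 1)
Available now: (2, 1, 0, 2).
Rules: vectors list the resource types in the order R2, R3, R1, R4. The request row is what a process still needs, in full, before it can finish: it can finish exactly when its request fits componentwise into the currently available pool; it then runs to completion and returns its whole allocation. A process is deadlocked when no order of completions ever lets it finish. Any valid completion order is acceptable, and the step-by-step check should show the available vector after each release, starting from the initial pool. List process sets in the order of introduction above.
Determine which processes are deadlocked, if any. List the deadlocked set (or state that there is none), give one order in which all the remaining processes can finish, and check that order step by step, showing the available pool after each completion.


Deadlocked: task-2 and task-7.
Key observation: task-0, task-6, task-1, task-5 can finish, but then (10, 3, 3, 5) is all there is, and the blocked group's R3 demands exceed it.
The rest can finish in the order task-0, task-6, task-1, task-5. Walking it through:
  pool = (2, 1, 0, 2)
  task-0 needs (2, 0, 0, 1) <= (2, 1, 0, 2) -> finishes; pool += (1, 1, 1, 2) = (3, 2, 1, 4)
  task-6 needs (0, 2, 0, 2) <= (3, 2, 1, 4) -> finishes; pool += (3, 0, 1, 1) = (6, 2, 2, 5)
  task-1 needs (2, 1, 2, 1) <= (6, 2, 2, 5) -> finishes; pool += (3, 1, 1, 0) = (9, 3, 3, 5)
  task-5 needs (6, 2, 0, 2) <= (9, 3, 3, 5) -> finishes; pool += (1, 0, 0, 0) = (10, 3, 3, 5)
The stuck group stays short no matter what:
  task-2 cannot run: need (2, 4, 1, 1) vs free (10, 3, 3, 5) (insufficient R3)
  task-7 cannot run: need (0, 4, 1, 5) vs free (10, 3, 3, 5) (insufficient R3)


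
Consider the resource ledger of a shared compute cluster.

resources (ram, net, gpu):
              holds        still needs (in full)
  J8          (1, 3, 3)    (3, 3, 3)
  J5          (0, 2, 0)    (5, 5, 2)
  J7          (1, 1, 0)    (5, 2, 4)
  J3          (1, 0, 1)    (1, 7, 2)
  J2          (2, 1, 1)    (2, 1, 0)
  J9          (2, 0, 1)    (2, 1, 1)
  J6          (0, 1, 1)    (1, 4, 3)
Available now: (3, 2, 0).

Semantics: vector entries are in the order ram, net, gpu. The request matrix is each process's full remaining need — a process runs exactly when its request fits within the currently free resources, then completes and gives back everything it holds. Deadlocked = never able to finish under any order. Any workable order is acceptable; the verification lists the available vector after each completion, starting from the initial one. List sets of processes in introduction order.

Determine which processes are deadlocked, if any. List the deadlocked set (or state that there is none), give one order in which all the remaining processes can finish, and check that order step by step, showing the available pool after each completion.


The deadlocked set is J8, J5, J7, J3 and J6.
Key observation: after J2, J9 the pool peaks at (7, 3, 2), and each blocked process is short somewhere: J8 on gpu; J5 on net; J7 on gpu; J3 on net; J6 on net, gpu.
The rest can finish in the order J2, J9. Verifying each step:
  pool = (3, 2, 0)
  J2 needs (2, 1, 0) <= (3, 2, 0) -> finishes; pool += (2, 1, 1) = (5, 3, 1)
  J9 needs (2, 1, 1) <= (5, 3, 1) -> finishes; pool += (2, 0, 1) = (7, 3, 2)
None of the blocked processes ever fits:
  blocked: J8 wants (3, 3, 3), pool (7, 3, 2) — not enough gpu
  blocked: J5 wants (5, 5, 2), pool (7, 3, 2) — not enough net
  blocked: J7 wants (5, 2, 4), pool (7, 3, 2) — not enough gpu
  blocked: J3 wants (1, 7, 2), pool (7, 3, 2) — not enough net
  blocked: J6 wants (1, 4, 3), pool (7, 3, 2) — not enough net and gpu


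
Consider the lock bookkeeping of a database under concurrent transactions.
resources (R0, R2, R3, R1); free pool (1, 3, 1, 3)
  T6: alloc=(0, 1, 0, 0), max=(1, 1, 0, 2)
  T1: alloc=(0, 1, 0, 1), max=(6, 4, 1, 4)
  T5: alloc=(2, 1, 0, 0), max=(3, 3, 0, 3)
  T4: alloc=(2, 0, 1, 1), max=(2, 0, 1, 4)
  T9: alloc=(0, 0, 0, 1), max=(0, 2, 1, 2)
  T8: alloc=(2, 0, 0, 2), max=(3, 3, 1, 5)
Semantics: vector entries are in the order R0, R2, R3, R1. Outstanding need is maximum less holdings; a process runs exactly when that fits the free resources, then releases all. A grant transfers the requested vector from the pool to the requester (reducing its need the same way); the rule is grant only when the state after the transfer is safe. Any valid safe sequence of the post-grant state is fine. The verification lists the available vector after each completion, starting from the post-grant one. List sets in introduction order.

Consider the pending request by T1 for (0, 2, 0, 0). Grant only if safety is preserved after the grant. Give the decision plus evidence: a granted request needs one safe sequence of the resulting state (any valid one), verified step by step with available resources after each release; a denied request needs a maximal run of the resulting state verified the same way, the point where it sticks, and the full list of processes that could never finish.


GRANT — the state after the grant stays safe, e.g. via T4, T6, T5, T9, T8, T1.
Key observation: granting shrinks the pool to (1, 1, 1, 3), yet T4 still fits and the chain goes through.
Verifying the post-grant state step by step:
  pool = (1, 1, 1, 3)
  T4 needs (0, 0, 0, 3) <= (1, 1, 1, 3) -> finishes; pool += (2, 0, 1, 1) = (3, 1, 2, 4)
  T6 needs (1, 0, 0, 2) <= (3, 1, 2, 4) -> finishes; pool += (0, 1, 0, 0) = (3, 2, 2, 4)
  T5 needs (1, 2, 0, 3) <= (3, 2, 2, 4) -> finishes; pool += (2, 1, 0, 0) = (5, 3, 2, 4)
  T9 needs (0, 2, 1, 1) <= (5, 3, 2, 4) -> finishes; pool += (0, 0, 0, 1) = (5, 3, 2, 5)
  T8 needs (1, 3, 1, 3) <= (5, 3, 2, 5) -> finishes; pool += (2, 0, 0, 2) = (7, 3, 2, 7)
  T1 needs (6, 1, 1, 3) <= (7, 3, 2, 7) -> finishes; pool += (0, 3, 0, 1) = (7, 6, 2, 8)


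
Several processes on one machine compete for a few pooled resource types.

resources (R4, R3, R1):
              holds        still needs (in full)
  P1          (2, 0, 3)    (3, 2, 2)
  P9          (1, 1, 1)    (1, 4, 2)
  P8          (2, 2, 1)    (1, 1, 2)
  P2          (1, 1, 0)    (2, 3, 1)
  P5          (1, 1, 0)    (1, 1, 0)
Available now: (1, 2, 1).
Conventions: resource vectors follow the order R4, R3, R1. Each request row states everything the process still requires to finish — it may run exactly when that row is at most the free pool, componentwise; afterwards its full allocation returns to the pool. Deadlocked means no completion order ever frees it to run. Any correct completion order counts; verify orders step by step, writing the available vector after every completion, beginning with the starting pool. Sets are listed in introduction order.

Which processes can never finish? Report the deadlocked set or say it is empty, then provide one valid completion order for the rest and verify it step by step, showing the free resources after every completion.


Deadlocked: P1, P9 and P8.
Key observation: after P5, P2 complete, (3, 4, 1) is the best the pool ever gets, yet each leftover process wants more R1.
A valid finishing order for the others: P5, P2. Verifying each step:
  pool = (1, 2, 1)
  P5: need (1, 1, 0) fits (1, 2, 1); releases (1, 1, 0), pool now (2, 3, 1)
  P2: need (2, 3, 1) fits (2, 3, 1); releases (1, 1, 0), pool now (3, 4, 1)
The blocked processes can never fit:
  P1 still needs (3, 2, 2) but only (3, 4, 1) is free — short on R1
  P9 still needs (1, 4, 2) but only (3, 4, 1) is free — short on R1
  P8 still needs (1, 1, 2) but only (3, 4, 1) is free — short on R1


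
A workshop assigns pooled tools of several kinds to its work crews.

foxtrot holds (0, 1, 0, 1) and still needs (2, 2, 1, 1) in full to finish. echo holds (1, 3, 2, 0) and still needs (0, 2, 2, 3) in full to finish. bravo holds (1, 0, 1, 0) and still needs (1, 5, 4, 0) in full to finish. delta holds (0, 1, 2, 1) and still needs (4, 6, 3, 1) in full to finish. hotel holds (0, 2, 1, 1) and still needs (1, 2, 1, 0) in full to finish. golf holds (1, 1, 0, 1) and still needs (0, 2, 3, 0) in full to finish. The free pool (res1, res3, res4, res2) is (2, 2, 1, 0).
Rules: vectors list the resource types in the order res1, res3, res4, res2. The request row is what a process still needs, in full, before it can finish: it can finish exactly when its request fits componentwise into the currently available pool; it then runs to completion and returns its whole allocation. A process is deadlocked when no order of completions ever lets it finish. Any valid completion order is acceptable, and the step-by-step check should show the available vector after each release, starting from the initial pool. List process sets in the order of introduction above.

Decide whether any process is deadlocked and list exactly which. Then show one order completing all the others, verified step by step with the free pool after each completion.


Deadlocked set: echo, bravo, delta and golf.
Key observation: after hotel, foxtrot the pool peaks at (2, 5, 2, 2), and each blocked process is short somewhere: echo on res2; bravo on res4; delta on res1, res3, res4; golf on res4.
One completion order for the rest: hotel, foxtrot. Walking it through:
  pool = (2, 2, 1, 0)
  hotel: need (1, 2, 1, 0) fits (2, 2, 1, 0); releases (0, 2, 1, 1), pool now (2, 4, 2, 1)
  foxtrot: need (2, 2, 1, 1) fits (2, 4, 2, 1); releases (0, 1, 0, 1), pool now (2, 5, 2, 2)
The blocked processes can never fit:
  echo cannot run: need (0, 2, 2, 3) vs free (2, 5, 2, 2) (insufficient res2)
  bravo cannot run: need (1, 5, 4, 0) vs free (2, 5, 2, 2) (insufficient res4)
  delta cannot run: need (4, 6, 3, 1) vs free (2, 5, 2, 2) (insufficient res1, res3 and res4)
  golf cannot run: need (0, 2, 3, 0) vs free (2, 5, 2, 2) (insufficient res4)


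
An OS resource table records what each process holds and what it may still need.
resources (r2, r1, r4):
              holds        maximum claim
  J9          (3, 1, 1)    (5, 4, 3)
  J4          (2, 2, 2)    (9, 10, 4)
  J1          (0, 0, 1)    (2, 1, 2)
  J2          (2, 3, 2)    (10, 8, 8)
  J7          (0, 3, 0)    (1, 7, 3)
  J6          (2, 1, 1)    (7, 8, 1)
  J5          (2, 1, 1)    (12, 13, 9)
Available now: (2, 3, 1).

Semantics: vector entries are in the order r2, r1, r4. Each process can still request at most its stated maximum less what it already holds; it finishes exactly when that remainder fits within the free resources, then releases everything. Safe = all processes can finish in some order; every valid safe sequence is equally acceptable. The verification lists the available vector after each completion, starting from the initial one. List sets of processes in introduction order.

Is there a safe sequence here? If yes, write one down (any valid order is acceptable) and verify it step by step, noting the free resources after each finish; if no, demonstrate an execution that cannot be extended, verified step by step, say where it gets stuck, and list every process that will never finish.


The state is SAFE; one workable sequence: J1, J9, J7, J6, J4, J2, J5.
Key observation: J1 is the earliest step where a requested resource binds exactly: need (2, 1, 1), pool (2, 3, 1) at its turn.
Check, step by step:
  pool = (2, 3, 1)
  J1 needs (2, 1, 1) <= (2, 3, 1) -> finishes; pool += (0, 0, 1) = (2, 3, 2)
  J9 needs (2, 3, 2) <= (2, 3, 2) -> finishes; pool += (3, 1, 1) = (5, 4, 3)
  J7 needs (1, 4, 3) <= (5, 4, 3) -> finishes; pool += (0, 3, 0) = (5, 7, 3)
  J6 needs (5, 7, 0) <= (5, 7, 3) -> finishes; pool += (2, 1, 1) = (7, 8, 4)
  J4 needs (7, 8, 2) <= (7, 8, 4) -> finishes; pool += (2, 2, 2) = (9, 10, 6)
  J2 needs (8, 5, 6) <= (9, 10, 6) -> finishes; pool += (2, 3, 2) = (11, 13, 8)
  J5 needs (10, 12, 8) <= (11, 13, 8) -> finishes; pool += (2, 1, 1) = (13, 14, 9)


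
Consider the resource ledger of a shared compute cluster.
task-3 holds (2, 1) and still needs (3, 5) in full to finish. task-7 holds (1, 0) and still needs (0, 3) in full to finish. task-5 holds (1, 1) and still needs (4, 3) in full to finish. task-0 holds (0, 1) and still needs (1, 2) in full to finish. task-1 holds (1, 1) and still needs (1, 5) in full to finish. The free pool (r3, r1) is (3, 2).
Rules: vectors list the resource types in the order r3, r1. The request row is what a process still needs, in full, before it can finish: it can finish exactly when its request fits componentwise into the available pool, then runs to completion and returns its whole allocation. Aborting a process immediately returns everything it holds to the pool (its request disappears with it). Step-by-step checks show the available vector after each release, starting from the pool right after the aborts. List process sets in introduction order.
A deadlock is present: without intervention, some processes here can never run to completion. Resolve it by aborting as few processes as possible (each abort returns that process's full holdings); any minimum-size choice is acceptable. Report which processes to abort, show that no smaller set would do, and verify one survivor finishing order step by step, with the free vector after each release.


The answer: abort task-1.
Key observation: task-3 was stuck for good until task-1 gave back (1, 1); in the order shown it finishes at step 3.
Minimality: the empty abort set fails — the state is deadlocked as it stands.
Survivors finish in the order: task-5, task-0, task-3, task-7. Walking it through (pool after the aborts first):
  pool = (4, 3)
  task-5: need (4, 3) fits (4, 3); releases (1, 1), pool now (5, 4)
  task-0: need (1, 2) fits (5, 4); releases (0, 1), pool now (5, 5)
  task-3: need (3, 5) fits (5, 5); releases (2, 1), pool now (7, 6)
  task-7: need (0, 3) fits (7, 6); releases (1, 0), pool now (8, 6)
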